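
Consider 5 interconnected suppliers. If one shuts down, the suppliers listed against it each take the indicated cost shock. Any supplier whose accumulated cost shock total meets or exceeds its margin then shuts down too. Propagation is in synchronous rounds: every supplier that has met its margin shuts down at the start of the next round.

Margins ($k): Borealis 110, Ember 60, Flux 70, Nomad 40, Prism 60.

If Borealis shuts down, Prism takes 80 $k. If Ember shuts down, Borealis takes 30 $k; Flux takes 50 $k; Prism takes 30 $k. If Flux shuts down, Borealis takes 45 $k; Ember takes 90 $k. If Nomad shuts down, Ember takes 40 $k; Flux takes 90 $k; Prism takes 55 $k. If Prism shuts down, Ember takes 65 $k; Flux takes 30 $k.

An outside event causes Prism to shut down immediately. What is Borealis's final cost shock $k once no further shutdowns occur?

Round 1 — Prism shuts down (initial).
  Ember: +65 → 65 ≥ 60
  Flux: +30 → 30 < 70
Round 2 — Ember shuts down.
  Borealis: +30 → 30 < 110
  Flux: +50 → 80 ≥ 70
Round 3 — Flux shuts down.
  Borealis: +45 → 75 < 110
No further shutdowns.

75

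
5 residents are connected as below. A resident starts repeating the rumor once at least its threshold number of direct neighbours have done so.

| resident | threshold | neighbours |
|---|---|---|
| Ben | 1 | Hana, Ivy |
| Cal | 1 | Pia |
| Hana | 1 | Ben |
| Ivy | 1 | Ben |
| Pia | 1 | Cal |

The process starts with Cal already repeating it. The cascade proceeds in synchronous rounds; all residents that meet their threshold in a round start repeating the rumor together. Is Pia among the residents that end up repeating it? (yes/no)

yes

Round 1 — Cal starts repeating the rumor (initial).
Round 2 — checking thresholds:
  Pia: 1 of 1 neighbours ≥ 1, starts repeating the rumor.
Round 3 — no new spreads; cascade stops.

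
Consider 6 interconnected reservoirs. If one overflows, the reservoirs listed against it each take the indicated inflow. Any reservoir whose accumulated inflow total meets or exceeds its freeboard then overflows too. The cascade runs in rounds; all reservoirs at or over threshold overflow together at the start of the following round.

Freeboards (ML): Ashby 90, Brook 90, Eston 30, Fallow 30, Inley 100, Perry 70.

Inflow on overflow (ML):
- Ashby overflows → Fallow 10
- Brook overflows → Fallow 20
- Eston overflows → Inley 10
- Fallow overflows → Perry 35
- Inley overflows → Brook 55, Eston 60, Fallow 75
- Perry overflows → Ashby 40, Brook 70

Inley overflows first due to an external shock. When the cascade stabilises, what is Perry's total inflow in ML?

35

Round 1 — Inley overflows (initial).
  Brook: +55 → 55 < 90
  Eston: +60 → 60 ≥ 30
  Fallow: +75 → 75 ≥ 30
Round 2 — Eston, Fallow overflow.
  Perry: +35 → 35 < 70
No further overflows.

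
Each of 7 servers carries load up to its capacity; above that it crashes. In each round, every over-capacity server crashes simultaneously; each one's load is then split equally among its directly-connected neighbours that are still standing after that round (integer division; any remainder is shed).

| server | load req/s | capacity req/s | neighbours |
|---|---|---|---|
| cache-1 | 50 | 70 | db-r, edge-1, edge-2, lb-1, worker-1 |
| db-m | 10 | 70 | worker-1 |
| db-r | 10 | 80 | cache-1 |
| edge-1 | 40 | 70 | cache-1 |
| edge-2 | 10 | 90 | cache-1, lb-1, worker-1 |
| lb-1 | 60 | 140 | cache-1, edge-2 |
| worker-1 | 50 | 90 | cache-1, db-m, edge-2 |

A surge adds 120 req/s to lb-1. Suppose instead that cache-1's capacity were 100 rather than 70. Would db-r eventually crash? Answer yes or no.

no

With cache-1's capacity at 100:
Round 1 — lb-1 at 180 > 140. lb-1 crashes.
  lb-1 sheds 180 req/s to cache-1, edge-2: 90 each.
    cache-1: 50+90 = 140 > 100
    edge-2: 10+90 = 100 > 90
Round 2 — cache-1, edge-2 crash.
  cache-1 sheds 140 req/s to db-r, edge-1, worker-1: 46 each (2 lost).
    db-r: 10+46 = 56 ≤ 80
    edge-1: 40+46 = 86 > 70
    worker-1: 50+46 = 96 > 90
  edge-2 sheds 100 req/s to worker-1: 100 each.
    worker-1: 96+100 = 196 > 90
Round 3 — edge-1, worker-1 crash.
  edge-1 sheds 86 req/s: no online neighbours, lost.
  worker-1 sheds 196 req/s to db-m: 196 each.
    db-m: 10+196 = 206 > 70
Round 4 — db-m crashes.
  db-m sheds 206 req/s: no online neighbours, lost.
No further crashes.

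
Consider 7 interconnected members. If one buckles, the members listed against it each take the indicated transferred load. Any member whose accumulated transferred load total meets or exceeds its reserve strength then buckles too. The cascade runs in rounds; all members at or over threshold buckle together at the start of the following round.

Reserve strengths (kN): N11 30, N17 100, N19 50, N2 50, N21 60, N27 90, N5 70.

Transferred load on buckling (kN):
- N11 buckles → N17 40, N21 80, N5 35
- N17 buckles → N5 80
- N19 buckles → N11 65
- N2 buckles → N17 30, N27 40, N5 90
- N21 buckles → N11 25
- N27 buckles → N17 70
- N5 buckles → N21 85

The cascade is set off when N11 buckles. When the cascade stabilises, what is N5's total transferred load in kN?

Round 1 — N11 buckles (initial).
  N17: +40 → 40 < 100
  N21: +80 → 80 ≥ 60
  N5: +35 → 35 < 70
Round 2 — N21 buckles.
No further bucklings.

35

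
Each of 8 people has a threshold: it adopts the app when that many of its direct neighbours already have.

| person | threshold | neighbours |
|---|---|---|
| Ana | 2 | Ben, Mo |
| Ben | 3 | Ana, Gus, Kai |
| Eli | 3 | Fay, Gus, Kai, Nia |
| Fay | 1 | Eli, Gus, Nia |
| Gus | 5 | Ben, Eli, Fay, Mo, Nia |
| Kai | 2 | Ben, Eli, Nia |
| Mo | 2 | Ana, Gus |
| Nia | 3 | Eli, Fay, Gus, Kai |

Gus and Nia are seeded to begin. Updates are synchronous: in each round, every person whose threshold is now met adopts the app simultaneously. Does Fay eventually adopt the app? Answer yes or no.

yes

Round 1 — Gus, Nia adopt the app (initial).
Round 2 — checking thresholds:
  Ben: 1 of 3 neighbours < 3, not yet.
  Eli: 2 of 4 neighbours < 3, not yet.
  Fay: 2 of 3 neighbours ≥ 1, adopts the app.
  Kai: 1 of 3 neighbours < 2, not yet.
  Mo: 1 of 2 neighbours < 2, not yet.
Round 3 — checking thresholds:
  Ben: 1 of 3 neighbours < 3, not yet.
  Eli: 3 of 4 neighbours ≥ 3, adopts the app.
  Kai: 1 of 3 neighbours < 2, not yet.
  Mo: 1 of 2 neighbours < 2, not yet.
Round 4 — checking thresholds:
  Ben: 1 of 3 neighbours < 3, not yet.
  Kai: 2 of 3 neighbours ≥ 2, adopts the app.
  Mo: 1 of 2 neighbours < 2, not yet.
Round 5 — no new adoptions; cascade stops.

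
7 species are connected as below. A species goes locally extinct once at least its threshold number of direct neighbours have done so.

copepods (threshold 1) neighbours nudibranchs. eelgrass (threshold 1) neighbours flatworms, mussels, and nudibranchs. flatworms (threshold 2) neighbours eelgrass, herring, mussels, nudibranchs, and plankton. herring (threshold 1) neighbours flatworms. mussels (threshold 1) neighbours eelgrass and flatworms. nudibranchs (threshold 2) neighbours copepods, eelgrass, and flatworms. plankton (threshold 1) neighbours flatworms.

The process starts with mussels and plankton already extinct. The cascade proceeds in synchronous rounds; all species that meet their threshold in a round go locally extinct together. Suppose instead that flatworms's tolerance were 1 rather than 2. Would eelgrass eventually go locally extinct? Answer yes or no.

With flatworms's tolerance at 1:
Round 1 — mussels, plankton go locally extinct (initial).
Round 2 — checking thresholds:
  eelgrass: 1 of 3 neighbours ≥ 1, goes locally extinct.
  flatworms: 2 of 5 neighbours ≥ 1, goes locally extinct.
Round 3 — checking thresholds:
  herring: 1 of 1 neighbours ≥ 1, goes locally extinct.
  nudibranchs: 2 of 3 neighbours ≥ 2, goes locally extinct.
Round 4 — checking thresholds:
  copepods: 1 of 1 neighbours ≥ 1, goes locally extinct.
Round 5 — no new extinctions; cascade stops.

yes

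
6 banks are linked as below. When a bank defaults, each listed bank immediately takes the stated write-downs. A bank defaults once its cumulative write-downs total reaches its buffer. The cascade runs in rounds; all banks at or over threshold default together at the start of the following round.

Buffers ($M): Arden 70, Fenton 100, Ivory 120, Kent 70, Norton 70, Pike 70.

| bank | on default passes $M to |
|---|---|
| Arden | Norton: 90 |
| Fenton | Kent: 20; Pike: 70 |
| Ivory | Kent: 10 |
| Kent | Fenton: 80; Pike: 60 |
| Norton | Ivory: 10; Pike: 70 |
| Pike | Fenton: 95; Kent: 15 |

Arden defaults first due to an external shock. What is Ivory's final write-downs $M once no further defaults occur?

10

Round 1 — Arden defaults (initial).
  Norton: +90 → 90 ≥ 70
Round 2 — Norton defaults.
  Ivory: +10 → 10 < 120
  Pike: +70 → 70 ≥ 70
Round 3 — Pike defaults.
  Fenton: +95 → 95 < 100
  Kent: +15 → 15 < 70
No further defaults.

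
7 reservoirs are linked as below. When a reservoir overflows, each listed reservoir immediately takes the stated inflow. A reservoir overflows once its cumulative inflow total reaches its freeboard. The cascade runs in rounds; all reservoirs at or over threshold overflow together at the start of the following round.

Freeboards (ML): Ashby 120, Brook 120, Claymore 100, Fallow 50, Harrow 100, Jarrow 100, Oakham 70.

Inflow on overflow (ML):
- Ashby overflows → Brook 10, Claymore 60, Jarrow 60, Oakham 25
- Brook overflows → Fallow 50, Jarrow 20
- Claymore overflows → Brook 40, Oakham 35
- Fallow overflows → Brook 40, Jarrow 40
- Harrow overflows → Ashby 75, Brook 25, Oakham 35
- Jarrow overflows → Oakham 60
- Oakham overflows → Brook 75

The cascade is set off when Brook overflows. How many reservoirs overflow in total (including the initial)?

Round 1 — Brook overflows (initial).
  Fallow: +50 → 50 ≥ 50
  Jarrow: +20 → 20 < 100
Round 2 — Fallow overflows.
  Jarrow: +40 → 60 < 100
No further overflows.

2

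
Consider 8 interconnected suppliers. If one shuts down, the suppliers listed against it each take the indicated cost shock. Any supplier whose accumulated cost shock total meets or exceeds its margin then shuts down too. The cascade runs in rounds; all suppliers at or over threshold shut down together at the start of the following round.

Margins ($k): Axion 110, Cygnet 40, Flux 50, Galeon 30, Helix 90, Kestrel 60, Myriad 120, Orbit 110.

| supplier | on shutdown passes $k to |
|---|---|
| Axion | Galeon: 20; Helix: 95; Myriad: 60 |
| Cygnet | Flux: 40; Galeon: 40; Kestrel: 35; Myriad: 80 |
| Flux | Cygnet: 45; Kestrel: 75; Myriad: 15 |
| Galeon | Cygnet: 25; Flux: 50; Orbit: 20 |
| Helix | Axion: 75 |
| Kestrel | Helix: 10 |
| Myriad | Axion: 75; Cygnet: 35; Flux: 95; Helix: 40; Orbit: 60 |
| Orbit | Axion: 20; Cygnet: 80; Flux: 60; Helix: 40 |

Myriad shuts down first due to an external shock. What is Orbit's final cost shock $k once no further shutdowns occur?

Round 1 — Myriad shuts down (initial).
  Axion: +75 → 75 < 110
  Cygnet: +35 → 35 < 40
  Flux: +95 → 95 ≥ 50
  Helix: +40 → 40 < 90
  Orbit: +60 → 60 < 110
Round 2 — Flux shuts down.
  Cygnet: +45 → 80 ≥ 40
  Kestrel: +75 → 75 ≥ 60
Round 3 — Cygnet, Kestrel shut down.
  Galeon: +40 → 40 ≥ 30
  Helix: +10 → 50 < 90
Round 4 — Galeon shuts down.
  Orbit: +20 → 80 < 110
No further shutdowns.

80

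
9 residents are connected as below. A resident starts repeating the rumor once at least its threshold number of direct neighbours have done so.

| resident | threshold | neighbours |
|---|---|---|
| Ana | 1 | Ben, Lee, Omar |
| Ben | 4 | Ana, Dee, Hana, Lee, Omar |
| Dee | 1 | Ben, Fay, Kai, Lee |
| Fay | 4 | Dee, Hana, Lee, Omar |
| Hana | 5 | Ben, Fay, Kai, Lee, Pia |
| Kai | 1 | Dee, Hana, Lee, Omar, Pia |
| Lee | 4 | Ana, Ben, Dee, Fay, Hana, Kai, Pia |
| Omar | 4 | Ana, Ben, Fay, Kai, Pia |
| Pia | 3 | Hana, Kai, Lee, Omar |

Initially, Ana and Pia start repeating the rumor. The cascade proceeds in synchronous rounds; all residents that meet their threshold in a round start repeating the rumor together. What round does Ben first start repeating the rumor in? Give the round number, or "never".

never

Round 1 — Ana, Pia start repeating the rumor (initial).
Round 2 — checking thresholds:
  Ben: 1 of 5 neighbours < 4, below threshold.
  Hana: 1 of 5 neighbours < 5, below threshold.
  Kai: 1 of 5 neighbours ≥ 1, starts repeating the rumor.
  Lee: 2 of 7 neighbours < 4, below threshold.
  Omar: 2 of 5 neighbours < 4, below threshold.
Round 3 — checking thresholds:
  Ben: 1 of 5 neighbours < 4, below threshold.
  Dee: 1 of 4 neighbours ≥ 1, starts repeating the rumor.
  Hana: 2 of 5 neighbours < 5, below threshold.
  Lee: 3 of 7 neighbours < 4, below threshold.
  Omar: 3 of 5 neighbours < 4, below threshold.
Round 4 — checking thresholds:
  Ben: 2 of 5 neighbours < 4, below threshold.
  Fay: 1 of 4 neighbours < 4, below threshold.
  Hana: 2 of 5 neighbours < 5, below threshold.
  Lee: 4 of 7 neighbours ≥ 4, starts repeating the rumor.
  Omar: 3 of 5 neighbours < 4, below threshold.
Round 5 — no new spreads; cascade stops.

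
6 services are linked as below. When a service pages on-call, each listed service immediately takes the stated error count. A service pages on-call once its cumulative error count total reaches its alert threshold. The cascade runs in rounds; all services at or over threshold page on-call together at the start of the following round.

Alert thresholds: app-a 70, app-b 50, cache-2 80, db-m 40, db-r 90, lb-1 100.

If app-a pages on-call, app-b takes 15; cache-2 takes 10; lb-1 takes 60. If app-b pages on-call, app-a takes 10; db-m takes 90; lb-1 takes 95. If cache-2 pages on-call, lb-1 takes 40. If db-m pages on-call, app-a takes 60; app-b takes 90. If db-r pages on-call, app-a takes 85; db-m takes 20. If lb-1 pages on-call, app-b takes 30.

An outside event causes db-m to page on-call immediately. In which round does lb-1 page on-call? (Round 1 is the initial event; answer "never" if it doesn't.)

4

Round 1 — db-m pages on-call (initial).
  app-a: +60 → 60 < 70
  app-b: +90 → 90 ≥ 50
Round 2 — app-b pages on-call.
  app-a: +10 → 70 ≥ 70
  lb-1: +95 → 95 < 100
Round 3 — app-a pages on-call.
  cache-2: +10 → 10 < 80
  lb-1: +60 → 155 ≥ 100
Round 4 — lb-1 pages on-call.
No further pages.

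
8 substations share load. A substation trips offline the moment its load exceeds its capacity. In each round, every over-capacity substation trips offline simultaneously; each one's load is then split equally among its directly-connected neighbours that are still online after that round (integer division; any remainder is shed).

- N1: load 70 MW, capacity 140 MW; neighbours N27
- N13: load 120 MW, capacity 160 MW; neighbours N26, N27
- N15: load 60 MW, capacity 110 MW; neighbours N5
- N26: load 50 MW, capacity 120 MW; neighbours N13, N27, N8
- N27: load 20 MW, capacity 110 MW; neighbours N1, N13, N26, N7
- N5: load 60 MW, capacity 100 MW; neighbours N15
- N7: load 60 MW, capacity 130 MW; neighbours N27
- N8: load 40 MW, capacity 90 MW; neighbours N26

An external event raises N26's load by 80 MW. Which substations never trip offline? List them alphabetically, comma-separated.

Round 1 — N26 at 130 > 120. N26 trips offline.
  N26 sheds 130 MW to N13, N27, N8: 43 each (1 lost).
    N13: 120+43 = 163 > 160
    N27: 20+43 = 63 ≤ 110
    N8: 40+43 = 83 ≤ 90
Round 2 — N13 trips offline.
  N13 sheds 163 MW to N27: 163 each.
    N27: 63+163 = 226 > 110
Round 3 — N27 trips offline.
  N27 sheds 226 MW to N1, N7: 113 each.
    N1: 70+113 = 183 > 140
    N7: 60+113 = 173 > 130
Round 4 — N1, N7 trip offline.
  N1 sheds 183 MW: no online neighbours, lost.
  N7 sheds 173 MW: no online neighbours, lost.
No further trips.

N15, N5, N8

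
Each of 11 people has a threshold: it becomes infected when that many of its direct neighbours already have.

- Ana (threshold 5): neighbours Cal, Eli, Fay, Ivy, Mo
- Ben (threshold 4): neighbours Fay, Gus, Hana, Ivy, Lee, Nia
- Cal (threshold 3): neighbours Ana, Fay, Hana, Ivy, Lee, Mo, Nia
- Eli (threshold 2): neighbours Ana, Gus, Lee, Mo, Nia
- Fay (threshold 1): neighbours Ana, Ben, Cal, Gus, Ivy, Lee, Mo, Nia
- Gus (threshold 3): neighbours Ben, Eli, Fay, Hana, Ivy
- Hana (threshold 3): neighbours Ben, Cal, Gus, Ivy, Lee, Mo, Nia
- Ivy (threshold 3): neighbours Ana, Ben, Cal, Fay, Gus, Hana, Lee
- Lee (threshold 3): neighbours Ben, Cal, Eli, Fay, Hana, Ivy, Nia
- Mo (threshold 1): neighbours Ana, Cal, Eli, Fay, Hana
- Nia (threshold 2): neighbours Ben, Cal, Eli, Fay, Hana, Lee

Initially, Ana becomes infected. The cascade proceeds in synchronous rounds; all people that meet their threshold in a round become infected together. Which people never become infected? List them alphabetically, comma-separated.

Round 1 — Ana becomes infected (initial).
Round 2 — checking thresholds:
  Cal: 1 of 7 neighbours < 3, holds.
  Eli: 1 of 5 neighbours < 2, holds.
  Fay: 1 of 8 neighbours ≥ 1, becomes infected.
  Ivy: 1 of 7 neighbours < 3, holds.
  Mo: 1 of 5 neighbours ≥ 1, becomes infected.
Round 3 — checking thresholds:
  Ben: 1 of 6 neighbours < 4, holds.
  Cal: 3 of 7 neighbours ≥ 3, becomes infected.
  Eli: 2 of 5 neighbours ≥ 2, becomes infected.
  Gus: 1 of 5 neighbours < 3, holds.
  Hana: 1 of 7 neighbours < 3, holds.
  Ivy: 2 of 7 neighbours < 3, holds.
  Lee: 1 of 7 neighbours < 3, holds.
  Nia: 1 of 6 neighbours < 2, holds.
Round 4 — checking thresholds:
  Ben: 1 of 6 neighbours < 4, holds.
  Gus: 2 of 5 neighbours < 3, holds.
  Hana: 2 of 7 neighbours < 3, holds.
  Ivy: 3 of 7 neighbours ≥ 3, becomes infected.
  Lee: 3 of 7 neighbours ≥ 3, becomes infected.
  Nia: 3 of 6 neighbours ≥ 2, becomes infected.
Round 5 — checking thresholds:
  Ben: 4 of 6 neighbours ≥ 4, becomes infected.
  Gus: 3 of 5 neighbours ≥ 3, becomes infected.
  Hana: 5 of 7 neighbours ≥ 3, becomes infected.
Round 6 — no new infections; cascade stops.

none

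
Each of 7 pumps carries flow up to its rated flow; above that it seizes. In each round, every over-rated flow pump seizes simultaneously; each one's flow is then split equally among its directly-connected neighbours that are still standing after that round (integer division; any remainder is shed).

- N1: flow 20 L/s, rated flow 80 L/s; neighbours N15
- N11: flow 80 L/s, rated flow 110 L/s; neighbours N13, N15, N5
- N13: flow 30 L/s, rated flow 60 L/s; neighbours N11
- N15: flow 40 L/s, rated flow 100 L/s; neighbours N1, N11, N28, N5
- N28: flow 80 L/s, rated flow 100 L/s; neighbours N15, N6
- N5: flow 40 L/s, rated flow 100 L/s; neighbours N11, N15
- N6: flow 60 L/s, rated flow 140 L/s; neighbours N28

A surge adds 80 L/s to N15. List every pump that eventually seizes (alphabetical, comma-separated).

N15, N28, N6

Round 1 — N15 at 120 > 100. N15 seizes.
  N15 sheds 120 L/s to N1, N11, N28, N5: 30 each.
    N1: 20+30 = 50 ≤ 80
    N11: 80+30 = 110 ≤ 110
    N28: 80+30 = 110 > 100
    N5: 40+30 = 70 ≤ 100
Round 2 — N28 seizes.
  N28 sheds 110 L/s to N6: 110 each.
    N6: 60+110 = 170 > 140
Round 3 — N6 seizes.
  N6 sheds 170 L/s: no online neighbours, lost.
No further seizures.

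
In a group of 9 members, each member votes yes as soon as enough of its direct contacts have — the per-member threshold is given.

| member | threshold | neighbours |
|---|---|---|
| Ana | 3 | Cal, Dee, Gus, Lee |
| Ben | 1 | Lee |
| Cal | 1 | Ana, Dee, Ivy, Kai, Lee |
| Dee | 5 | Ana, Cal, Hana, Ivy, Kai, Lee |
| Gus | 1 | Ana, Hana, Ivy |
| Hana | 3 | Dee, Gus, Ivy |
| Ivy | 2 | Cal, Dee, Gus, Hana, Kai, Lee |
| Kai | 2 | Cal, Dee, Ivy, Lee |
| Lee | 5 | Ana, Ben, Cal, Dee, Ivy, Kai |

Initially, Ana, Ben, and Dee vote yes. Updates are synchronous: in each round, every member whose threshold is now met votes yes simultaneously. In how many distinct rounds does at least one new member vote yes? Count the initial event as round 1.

4

Round 1 — Ana, Ben, Dee vote yes (initial).
Round 2 — checking thresholds:
  Cal: 2 of 5 neighbours ≥ 1, votes yes.
  Gus: 1 of 3 neighbours ≥ 1, votes yes.
  Hana: 1 of 3 neighbours < 3, below threshold.
  Ivy: 1 of 6 neighbours < 2, below threshold.
  Kai: 1 of 4 neighbours < 2, below threshold.
  Lee: 3 of 6 neighbours < 5, below threshold.
Round 3 — checking thresholds:
  Hana: 2 of 3 neighbours < 3, below threshold.
  Ivy: 3 of 6 neighbours ≥ 2, votes yes.
  Kai: 2 of 4 neighbours ≥ 2, votes yes.
  Lee: 4 of 6 neighbours < 5, below threshold.
Round 4 — checking thresholds:
  Hana: 3 of 3 neighbours ≥ 3, votes yes.
  Lee: 6 of 6 neighbours ≥ 5, votes yes.
Round 5 — no new yes votes; cascade stops.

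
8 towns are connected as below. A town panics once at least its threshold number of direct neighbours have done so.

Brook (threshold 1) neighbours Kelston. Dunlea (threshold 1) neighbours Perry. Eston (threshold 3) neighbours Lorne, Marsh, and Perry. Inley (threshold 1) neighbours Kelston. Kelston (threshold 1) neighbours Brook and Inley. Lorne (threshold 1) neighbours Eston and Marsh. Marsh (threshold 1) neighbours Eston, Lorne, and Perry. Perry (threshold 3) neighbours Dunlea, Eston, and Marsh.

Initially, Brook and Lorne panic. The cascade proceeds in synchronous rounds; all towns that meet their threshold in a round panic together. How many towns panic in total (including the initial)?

5

Round 1 — Brook, Lorne panic (initial).
Round 2 — checking thresholds:
  Eston: 1 of 3 neighbours < 3, not yet.
  Kelston: 1 of 2 neighbours ≥ 1, panics.
  Marsh: 1 of 3 neighbours ≥ 1, panics.
Round 3 — checking thresholds:
  Eston: 2 of 3 neighbours < 3, not yet.
  Inley: 1 of 1 neighbours ≥ 1, panics.
  Perry: 1 of 3 neighbours < 3, not yet.
Round 4 — no new panics; cascade stops.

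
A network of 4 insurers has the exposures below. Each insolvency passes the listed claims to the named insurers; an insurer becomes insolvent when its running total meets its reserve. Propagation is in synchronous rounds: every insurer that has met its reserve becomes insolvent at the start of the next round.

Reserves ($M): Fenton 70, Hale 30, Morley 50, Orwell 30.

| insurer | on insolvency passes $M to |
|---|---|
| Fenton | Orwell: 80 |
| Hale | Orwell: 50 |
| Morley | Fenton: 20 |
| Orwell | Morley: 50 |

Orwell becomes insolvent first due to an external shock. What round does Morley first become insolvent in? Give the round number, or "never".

Round 1 — Orwell becomes insolvent (initial).
  Morley: +50 → 50 ≥ 50
Round 2 — Morley becomes insolvent.
  Fenton: +20 → 20 < 70
No further insolvencies.

2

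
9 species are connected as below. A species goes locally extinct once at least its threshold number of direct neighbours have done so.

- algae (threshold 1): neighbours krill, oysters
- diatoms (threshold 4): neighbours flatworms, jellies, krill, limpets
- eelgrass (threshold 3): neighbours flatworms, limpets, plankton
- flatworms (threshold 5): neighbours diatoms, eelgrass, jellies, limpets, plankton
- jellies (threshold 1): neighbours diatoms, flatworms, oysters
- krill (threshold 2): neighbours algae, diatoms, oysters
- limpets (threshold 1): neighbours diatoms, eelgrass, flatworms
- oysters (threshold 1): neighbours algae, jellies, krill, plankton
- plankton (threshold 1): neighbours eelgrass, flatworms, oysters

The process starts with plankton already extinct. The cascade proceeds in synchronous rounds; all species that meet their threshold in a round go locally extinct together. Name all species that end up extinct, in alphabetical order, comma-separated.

algae, jellies, krill, oysters, plankton

Round 1 — plankton goes locally extinct (initial).
Round 2 — checking thresholds:
  eelgrass: 1 of 3 neighbours < 3, holds.
  flatworms: 1 of 5 neighbours < 5, holds.
  oysters: 1 of 4 neighbours ≥ 1, goes locally extinct.
Round 3 — checking thresholds:
  algae: 1 of 2 neighbours ≥ 1, goes locally extinct.
  eelgrass: 1 of 3 neighbours < 3, holds.
  flatworms: 1 of 5 neighbours < 5, holds.
  jellies: 1 of 3 neighbours ≥ 1, goes locally extinct.
  krill: 1 of 3 neighbours < 2, holds.
Round 4 — checking thresholds:
  diatoms: 1 of 4 neighbours < 4, holds.
  eelgrass: 1 of 3 neighbours < 3, holds.
  flatworms: 2 of 5 neighbours < 5, holds.
  krill: 2 of 3 neighbours ≥ 2, goes locally extinct.
Round 5 — no new extinctions; cascade stops.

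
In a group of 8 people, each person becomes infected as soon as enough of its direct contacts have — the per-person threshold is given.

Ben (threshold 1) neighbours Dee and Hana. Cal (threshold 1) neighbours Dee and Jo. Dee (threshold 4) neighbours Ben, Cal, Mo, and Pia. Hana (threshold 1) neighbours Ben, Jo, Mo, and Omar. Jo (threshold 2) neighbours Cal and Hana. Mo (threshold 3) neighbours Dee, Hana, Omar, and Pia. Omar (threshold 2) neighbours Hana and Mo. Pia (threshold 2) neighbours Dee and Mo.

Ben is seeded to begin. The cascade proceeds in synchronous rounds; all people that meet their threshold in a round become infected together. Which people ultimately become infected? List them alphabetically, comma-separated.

Ben, Hana

Round 1 — Ben becomes infected (initial).
Round 2 — checking thresholds:
  Dee: 1 of 4 neighbours < 4, holds.
  Hana: 1 of 4 neighbours ≥ 1, becomes infected.
Round 3 — no new infections; cascade stops.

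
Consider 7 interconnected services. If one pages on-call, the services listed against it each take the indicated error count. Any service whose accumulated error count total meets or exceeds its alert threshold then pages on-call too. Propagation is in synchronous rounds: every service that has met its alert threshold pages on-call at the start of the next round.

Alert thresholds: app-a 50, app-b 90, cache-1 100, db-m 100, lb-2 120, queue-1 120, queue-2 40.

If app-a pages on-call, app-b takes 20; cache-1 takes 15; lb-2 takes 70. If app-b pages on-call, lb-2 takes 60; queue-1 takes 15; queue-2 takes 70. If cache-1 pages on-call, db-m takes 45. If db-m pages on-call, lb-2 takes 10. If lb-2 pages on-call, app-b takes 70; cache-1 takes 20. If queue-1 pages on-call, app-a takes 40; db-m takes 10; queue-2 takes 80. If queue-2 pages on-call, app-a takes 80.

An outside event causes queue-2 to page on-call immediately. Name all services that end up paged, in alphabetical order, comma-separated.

Round 1 — queue-2 pages on-call (initial).
  app-a: +80 → 80 ≥ 50
Round 2 — app-a pages on-call.
  app-b: +20 → 20 < 90
  cache-1: +15 → 15 < 100
  lb-2: +70 → 70 < 120
No further pages.

app-a, queue-2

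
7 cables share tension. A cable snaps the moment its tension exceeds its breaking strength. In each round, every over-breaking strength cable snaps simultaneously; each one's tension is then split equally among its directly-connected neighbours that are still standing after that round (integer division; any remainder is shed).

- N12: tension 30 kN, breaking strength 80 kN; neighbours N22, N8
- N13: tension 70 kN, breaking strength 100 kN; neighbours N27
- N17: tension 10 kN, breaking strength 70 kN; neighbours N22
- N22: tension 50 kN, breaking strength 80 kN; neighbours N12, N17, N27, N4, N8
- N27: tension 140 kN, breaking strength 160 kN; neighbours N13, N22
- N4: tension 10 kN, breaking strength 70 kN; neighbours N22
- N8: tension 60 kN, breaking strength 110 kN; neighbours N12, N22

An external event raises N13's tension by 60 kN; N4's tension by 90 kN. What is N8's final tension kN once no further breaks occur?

Round 1 — N13 at 130 > 100; N4 at 100 > 70. N13, N4 snap.
  N13 sheds 130 kN to N27: 130 each.
    N27: 140+130 = 270 > 160
  N4 sheds 100 kN to N22: 100 each.
    N22: 50+100 = 150 > 80
Round 2 — N22, N27 snap.
  N22 sheds 150 kN to N12, N17, N8: 50 each.
    N12: 30+50 = 80 ≤ 80
    N17: 10+50 = 60 ≤ 70
    N8: 60+50 = 110 ≤ 110
  N27 sheds 270 kN: no online neighbours, lost.
No further breaks.

110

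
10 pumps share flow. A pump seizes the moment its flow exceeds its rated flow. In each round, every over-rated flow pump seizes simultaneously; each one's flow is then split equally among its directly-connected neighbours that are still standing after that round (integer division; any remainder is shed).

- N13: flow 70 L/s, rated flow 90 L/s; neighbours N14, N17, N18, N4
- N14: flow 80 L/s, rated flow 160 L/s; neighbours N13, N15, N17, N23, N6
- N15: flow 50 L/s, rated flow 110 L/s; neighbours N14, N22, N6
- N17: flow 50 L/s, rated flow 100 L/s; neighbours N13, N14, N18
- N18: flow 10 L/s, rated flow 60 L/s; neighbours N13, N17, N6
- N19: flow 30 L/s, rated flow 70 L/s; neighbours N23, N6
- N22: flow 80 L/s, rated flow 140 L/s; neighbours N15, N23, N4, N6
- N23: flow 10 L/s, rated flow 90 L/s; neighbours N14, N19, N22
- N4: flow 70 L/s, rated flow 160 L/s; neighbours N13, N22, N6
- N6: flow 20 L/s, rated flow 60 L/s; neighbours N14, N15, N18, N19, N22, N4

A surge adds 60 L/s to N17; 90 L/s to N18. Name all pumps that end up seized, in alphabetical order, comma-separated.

N13, N14, N15, N17, N18, N19, N22, N23, N4, N6

Round 1 — N17 at 110 > 100; N18 at 100 > 60. N17, N18 seize.
  N17 sheds 110 L/s to N13, N14: 55 each.
    N13: 70+55 = 125 > 90
    N14: 80+55 = 135 ≤ 160
  N18 sheds 100 L/s to N13, N6: 50 each.
    N13: 125+50 = 175 > 90
    N6: 20+50 = 70 > 60
Round 2 — N13, N6 seize.
  N13 sheds 175 L/s to N14, N4: 87 each (1 lost).
    N14: 135+87 = 222 > 160
    N4: 70+87 = 157 ≤ 160
  N6 sheds 70 L/s to N14, N15, N19, N22, N4: 14 each.
    N14: 222+14 = 236 > 160
    N15: 50+14 = 64 ≤ 110
    N19: 30+14 = 44 ≤ 70
    N22: 80+14 = 94 ≤ 140
    N4: 157+14 = 171 > 160
Round 3 — N14, N4 seize.
  N14 sheds 236 L/s to N15, N23: 118 each.
    N15: 64+118 = 182 > 110
    N23: 10+118 = 128 > 90
  N4 sheds 171 L/s to N22: 171 each.
    N22: 94+171 = 265 > 140
Round 4 — N15, N22, N23 seize.
  N15 sheds 182 L/s: no online neighbours, lost.
  N22 sheds 265 L/s: no online neighbours, lost.
  N23 sheds 128 L/s to N19: 128 each.
    N19: 44+128 = 172 > 70
Round 5 — N19 seizes.
  N19 sheds 172 L/s: no online neighbours, lost.
No further seizures.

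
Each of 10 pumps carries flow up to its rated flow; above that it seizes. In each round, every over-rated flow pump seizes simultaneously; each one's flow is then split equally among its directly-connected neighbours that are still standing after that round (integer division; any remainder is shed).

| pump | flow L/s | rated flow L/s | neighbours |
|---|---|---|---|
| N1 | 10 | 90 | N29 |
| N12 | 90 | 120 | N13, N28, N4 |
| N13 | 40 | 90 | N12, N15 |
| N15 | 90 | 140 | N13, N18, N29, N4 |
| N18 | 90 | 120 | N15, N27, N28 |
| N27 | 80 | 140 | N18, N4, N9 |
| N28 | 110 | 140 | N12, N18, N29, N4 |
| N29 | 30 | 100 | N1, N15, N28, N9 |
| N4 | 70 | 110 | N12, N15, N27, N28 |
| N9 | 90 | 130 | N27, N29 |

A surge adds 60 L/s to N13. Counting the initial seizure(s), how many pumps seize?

Round 1 — N13 at 100 > 90. N13 seizes.
  N13 sheds 100 L/s to N12, N15: 50 each.
    N12: 90+50 = 140 > 120
    N15: 90+50 = 140 ≤ 140
Round 2 — N12 seizes.
  N12 sheds 140 L/s to N28, N4: 70 each.
    N28: 110+70 = 180 > 140
    N4: 70+70 = 140 > 110
Round 3 — N28, N4 seize.
  N28 sheds 180 L/s to N18, N29: 90 each.
    N18: 90+90 = 180 > 120
    N29: 30+90 = 120 > 100
  N4 sheds 140 L/s to N15, N27: 70 each.
    N15: 140+70 = 210 > 140
    N27: 80+70 = 150 > 140
Round 4 — N15, N18, N27, N29 seize.
  N15 sheds 210 L/s: no online neighbours, lost.
  N18 sheds 180 L/s: no online neighbours, lost.
  N27 sheds 150 L/s to N9: 150 each.
    N9: 90+150 = 240 > 130
  N29 sheds 120 L/s to N1, N9: 60 each.
    N1: 10+60 = 70 ≤ 90
    N9: 240+60 = 300 > 130
Round 5 — N9 seizes.
  N9 sheds 300 L/s: no online neighbours, lost.
No further seizures.

9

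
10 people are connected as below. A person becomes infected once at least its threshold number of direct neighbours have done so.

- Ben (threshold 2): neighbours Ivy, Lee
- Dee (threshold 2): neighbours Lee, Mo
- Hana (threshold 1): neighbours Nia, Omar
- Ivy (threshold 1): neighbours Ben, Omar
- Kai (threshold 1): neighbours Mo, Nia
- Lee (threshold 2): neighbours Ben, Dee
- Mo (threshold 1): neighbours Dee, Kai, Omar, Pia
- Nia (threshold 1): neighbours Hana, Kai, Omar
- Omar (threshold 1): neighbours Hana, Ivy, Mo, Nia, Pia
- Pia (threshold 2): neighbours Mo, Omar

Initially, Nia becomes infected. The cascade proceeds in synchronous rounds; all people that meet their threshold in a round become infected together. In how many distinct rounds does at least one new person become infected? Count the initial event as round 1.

Round 1 — Nia becomes infected (initial).
Round 2 — checking thresholds:
  Hana: 1 of 2 neighbours ≥ 1, becomes infected.
  Kai: 1 of 2 neighbours ≥ 1, becomes infected.
  Omar: 1 of 5 neighbours ≥ 1, becomes infected.
Round 3 — checking thresholds:
  Ivy: 1 of 2 neighbours ≥ 1, becomes infected.
  Mo: 2 of 4 neighbours ≥ 1, becomes infected.
  Pia: 1 of 2 neighbours < 2, holds.
Round 4 — checking thresholds:
  Ben: 1 of 2 neighbours < 2, holds.
  Dee: 1 of 2 neighbours < 2, holds.
  Pia: 2 of 2 neighbours ≥ 2, becomes infected.
Round 5 — no new infections; cascade stops.

4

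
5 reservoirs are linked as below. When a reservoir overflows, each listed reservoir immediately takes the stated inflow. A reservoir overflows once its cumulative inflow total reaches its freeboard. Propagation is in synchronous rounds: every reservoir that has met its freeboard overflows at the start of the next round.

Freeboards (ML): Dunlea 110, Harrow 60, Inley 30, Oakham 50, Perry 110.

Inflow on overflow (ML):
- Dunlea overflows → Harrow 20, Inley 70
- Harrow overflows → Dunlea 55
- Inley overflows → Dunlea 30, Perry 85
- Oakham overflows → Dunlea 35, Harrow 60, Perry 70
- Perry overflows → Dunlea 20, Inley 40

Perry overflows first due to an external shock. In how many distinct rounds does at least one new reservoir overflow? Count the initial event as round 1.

Round 1 — Perry overflows (initial).
  Dunlea: +20 → 20 < 110
  Inley: +40 → 40 ≥ 30
Round 2 — Inley overflows.
  Dunlea: +30 → 50 < 110
No further overflows.

2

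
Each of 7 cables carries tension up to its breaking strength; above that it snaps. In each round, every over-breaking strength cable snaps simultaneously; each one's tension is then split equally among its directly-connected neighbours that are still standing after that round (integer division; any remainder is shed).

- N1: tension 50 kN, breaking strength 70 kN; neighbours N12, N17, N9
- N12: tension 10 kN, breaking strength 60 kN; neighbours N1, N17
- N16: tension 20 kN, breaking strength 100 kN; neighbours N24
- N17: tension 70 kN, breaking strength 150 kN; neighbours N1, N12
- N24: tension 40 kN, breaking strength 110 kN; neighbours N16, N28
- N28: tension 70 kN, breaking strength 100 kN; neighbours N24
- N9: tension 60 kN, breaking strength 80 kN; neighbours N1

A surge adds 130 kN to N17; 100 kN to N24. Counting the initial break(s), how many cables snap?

Round 1 — N17 at 200 > 150; N24 at 140 > 110. N17, N24 snap.
  N17 sheds 200 kN to N1, N12: 100 each.
    N1: 50+100 = 150 > 70
    N12: 10+100 = 110 > 60
  N24 sheds 140 kN to N16, N28: 70 each.
    N16: 20+70 = 90 ≤ 100
    N28: 70+70 = 140 > 100
Round 2 — N1, N12, N28 snap.
  N1 sheds 150 kN to N9: 150 each.
    N9: 60+150 = 210 > 80
  N12 sheds 110 kN: no online neighbours, lost.
  N28 sheds 140 kN: no online neighbours, lost.
Round 3 — N9 snaps.
  N9 sheds 210 kN: no online neighbours, lost.
No further breaks.

6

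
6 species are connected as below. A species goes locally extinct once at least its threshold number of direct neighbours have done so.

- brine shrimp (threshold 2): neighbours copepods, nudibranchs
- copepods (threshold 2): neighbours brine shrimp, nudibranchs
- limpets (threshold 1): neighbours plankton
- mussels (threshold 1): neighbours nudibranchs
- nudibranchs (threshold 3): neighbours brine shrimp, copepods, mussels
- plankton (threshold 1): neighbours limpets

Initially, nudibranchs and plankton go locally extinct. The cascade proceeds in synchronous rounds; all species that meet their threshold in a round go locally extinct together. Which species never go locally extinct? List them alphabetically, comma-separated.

brine shrimp, copepods

Round 1 — nudibranchs, plankton go locally extinct (initial).
Round 2 — checking thresholds:
  brine shrimp: 1 of 2 neighbours < 2, not yet.
  copepods: 1 of 2 neighbours < 2, not yet.
  limpets: 1 of 1 neighbours ≥ 1, goes locally extinct.
  mussels: 1 of 1 neighbours ≥ 1, goes locally extinct.
Round 3 — no new extinctions; cascade stops.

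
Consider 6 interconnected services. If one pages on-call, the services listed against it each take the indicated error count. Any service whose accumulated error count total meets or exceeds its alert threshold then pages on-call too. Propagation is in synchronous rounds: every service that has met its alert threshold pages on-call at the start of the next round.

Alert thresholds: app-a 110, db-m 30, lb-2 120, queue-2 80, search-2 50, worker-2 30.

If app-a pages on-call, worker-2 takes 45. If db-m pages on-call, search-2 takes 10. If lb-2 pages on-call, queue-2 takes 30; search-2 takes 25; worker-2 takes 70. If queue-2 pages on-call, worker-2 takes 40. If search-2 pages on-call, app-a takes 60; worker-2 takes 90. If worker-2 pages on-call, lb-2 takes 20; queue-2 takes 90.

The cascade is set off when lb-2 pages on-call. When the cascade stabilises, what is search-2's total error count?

25

Round 1 — lb-2 pages on-call (initial).
  queue-2: +30 → 30 < 80
  search-2: +25 → 25 < 50
  worker-2: +70 → 70 ≥ 30
Round 2 — worker-2 pages on-call.
  queue-2: +90 → 120 ≥ 80
Round 3 — queue-2 pages on-call.
No further pages.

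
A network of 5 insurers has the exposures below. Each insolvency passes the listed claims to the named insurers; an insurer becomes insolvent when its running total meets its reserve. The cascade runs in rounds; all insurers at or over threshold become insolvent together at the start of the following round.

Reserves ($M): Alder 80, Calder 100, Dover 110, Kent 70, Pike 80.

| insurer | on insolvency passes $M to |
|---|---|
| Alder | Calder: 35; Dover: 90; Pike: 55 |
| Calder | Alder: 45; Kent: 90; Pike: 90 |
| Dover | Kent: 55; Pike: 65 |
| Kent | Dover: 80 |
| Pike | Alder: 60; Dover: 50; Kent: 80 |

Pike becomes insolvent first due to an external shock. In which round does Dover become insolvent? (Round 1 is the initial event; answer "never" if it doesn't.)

3

Round 1 — Pike becomes insolvent (initial).
  Alder: +60 → 60 < 80
  Dover: +50 → 50 < 110
  Kent: +80 → 80 ≥ 70
Round 2 — Kent becomes insolvent.
  Dover: +80 → 130 ≥ 110
Round 3 — Dover becomes insolvent.
No further insolvencies.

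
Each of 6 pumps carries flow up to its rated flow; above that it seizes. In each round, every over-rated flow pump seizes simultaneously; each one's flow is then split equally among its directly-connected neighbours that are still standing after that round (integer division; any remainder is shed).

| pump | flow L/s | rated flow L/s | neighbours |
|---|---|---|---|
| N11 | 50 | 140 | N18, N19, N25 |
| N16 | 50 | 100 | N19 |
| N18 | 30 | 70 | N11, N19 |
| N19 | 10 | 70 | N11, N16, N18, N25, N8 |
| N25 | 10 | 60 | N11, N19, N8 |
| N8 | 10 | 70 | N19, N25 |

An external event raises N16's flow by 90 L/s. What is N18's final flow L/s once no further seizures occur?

Round 1 — N16 at 140 > 100. N16 seizes.
  N16 sheds 140 L/s to N19: 140 each.
    N19: 10+140 = 150 > 70
Round 2 — N19 seizes.
  N19 sheds 150 L/s to N11, N18, N25, N8: 37 each (2 lost).
    N11: 50+37 = 87 ≤ 140
    N18: 30+37 = 67 ≤ 70
    N25: 10+37 = 47 ≤ 60
    N8: 10+37 = 47 ≤ 70
No further seizures.

67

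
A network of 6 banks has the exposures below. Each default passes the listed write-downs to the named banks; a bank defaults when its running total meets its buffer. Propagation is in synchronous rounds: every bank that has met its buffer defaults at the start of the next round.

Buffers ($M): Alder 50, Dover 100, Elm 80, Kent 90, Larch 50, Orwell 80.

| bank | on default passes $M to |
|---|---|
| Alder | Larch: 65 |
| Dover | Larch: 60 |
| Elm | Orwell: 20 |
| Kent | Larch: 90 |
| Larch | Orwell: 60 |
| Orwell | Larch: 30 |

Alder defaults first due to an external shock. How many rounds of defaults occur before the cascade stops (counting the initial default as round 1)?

Round 1 — Alder defaults (initial).
  Larch: +65 → 65 ≥ 50
Round 2 — Larch defaults.
  Orwell: +60 → 60 < 80
No further defaults.

2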